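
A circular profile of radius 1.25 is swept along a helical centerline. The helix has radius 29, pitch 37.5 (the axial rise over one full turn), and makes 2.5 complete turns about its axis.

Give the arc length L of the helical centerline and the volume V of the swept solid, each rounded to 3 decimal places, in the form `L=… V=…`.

2πR = 2π·29 = 182.212374
per-turn = √(182.212374² + 37.5²) = √(33201.3492 + 1406.25) = √34607.5992 = 186.031178
L = 2.5 × 186.031178 = 465.077945
V = π·1.25² × L = 4.908739 × 465.077945 = 2282.946025

L=465.078 V=2282.946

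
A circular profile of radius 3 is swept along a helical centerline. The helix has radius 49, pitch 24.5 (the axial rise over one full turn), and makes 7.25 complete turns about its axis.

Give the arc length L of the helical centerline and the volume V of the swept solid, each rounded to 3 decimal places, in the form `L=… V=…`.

2πR = 2π·49 = 307.876080
per-turn = √(307.876080² + 24.5²) = √(94787.6807 + 600.25) = √95387.9307 = 308.849366
L = 7.25 × 308.849366 = 2239.157901
V = π·3² × L = 28.274334 × 2239.157901 = 63310.698109

L=2239.158 V=63310.698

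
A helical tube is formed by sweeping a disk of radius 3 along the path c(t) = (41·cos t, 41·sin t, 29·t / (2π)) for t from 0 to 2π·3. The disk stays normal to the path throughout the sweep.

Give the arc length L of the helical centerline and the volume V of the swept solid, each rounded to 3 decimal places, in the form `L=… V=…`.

2πR = 2π·41 = 257.610598
per-turn = √(257.610598² + 29²) = √(66363.2200 + 841) = √67204.2200 = 259.237767
L = 3 × 259.237767 = 777.713302
V = π·3² × L = 28.274334 × 777.713302 = 21989.325562

L=777.713 V=21989.326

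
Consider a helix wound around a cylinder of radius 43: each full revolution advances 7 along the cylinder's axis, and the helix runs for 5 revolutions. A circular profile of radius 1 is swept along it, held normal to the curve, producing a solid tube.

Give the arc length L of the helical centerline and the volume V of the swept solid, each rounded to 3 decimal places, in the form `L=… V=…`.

2πR = 2π·43 = 270.176968
per-turn = √(270.176968² + 7²) = √(72995.5942 + 49) = √73044.5942 = 270.267634
L = 5 × 270.267634 = 1351.338172
V = π·1² × L = 3.141593 × 1351.338172 = 4245.354072

L=1351.338 V=4245.354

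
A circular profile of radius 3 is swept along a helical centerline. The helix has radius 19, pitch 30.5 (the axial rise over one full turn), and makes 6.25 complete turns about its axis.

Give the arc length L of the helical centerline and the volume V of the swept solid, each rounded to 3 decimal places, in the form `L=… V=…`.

2πR = 2π·19 = 119.380521
per-turn = √(119.380521² + 30.5²) = √(14251.7088 + 930.25) = √15181.9588 = 123.215091
L = 6.25 × 123.215091 = 770.094321
V = π·3² × L = 28.274334 × 770.094321 = 21773.903965

L=770.094 V=21773.904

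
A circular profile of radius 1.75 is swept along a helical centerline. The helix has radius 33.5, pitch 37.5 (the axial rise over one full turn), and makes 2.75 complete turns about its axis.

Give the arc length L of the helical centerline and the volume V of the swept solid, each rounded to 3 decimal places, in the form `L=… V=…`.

L=587.953 V=5656.771

2πR = 2π·33.5 = 210.486708
per-turn = √(210.486708² + 37.5²) = √(44304.6542 + 1406.25) = √45710.9042 = 213.801085
L = 2.75 × 213.801085 = 587.952985
V = π·1.75² × L = 9.621128 × 587.952985 = 5656.770635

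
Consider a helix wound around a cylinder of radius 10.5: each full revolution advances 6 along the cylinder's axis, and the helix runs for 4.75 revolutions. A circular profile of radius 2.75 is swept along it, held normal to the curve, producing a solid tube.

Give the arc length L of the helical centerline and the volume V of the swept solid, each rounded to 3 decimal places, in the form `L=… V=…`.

2πR = 2π·10.5 = 65.973446
per-turn = √(65.973446² + 6²) = √(4352.4955 + 36) = √4388.4955 = 66.245721
L = 4.75 × 66.245721 = 314.667174
V = π·2.75² × L = 23.758294 × 314.667174 = 7475.955381

L=314.667 V=7475.955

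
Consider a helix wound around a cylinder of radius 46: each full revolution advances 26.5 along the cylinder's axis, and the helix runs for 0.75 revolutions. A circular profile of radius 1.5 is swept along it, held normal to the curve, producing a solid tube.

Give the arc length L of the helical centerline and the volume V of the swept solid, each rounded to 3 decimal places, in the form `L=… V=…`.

2πR = 2π·46 = 289.026524
per-turn = √(289.026524² + 26.5²) = √(83536.3317 + 702.25) = √84238.5817 = 290.238836
L = 0.75 × 290.238836 = 217.679127
V = π·1.5² × L = 7.068583 × 217.679127 = 1538.683077

L=217.679 V=1538.683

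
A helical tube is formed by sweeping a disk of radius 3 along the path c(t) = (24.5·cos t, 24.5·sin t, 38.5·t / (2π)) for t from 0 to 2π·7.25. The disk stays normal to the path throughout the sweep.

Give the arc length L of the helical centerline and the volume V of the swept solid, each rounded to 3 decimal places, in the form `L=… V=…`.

2πR = 2π·24.5 = 153.938040
per-turn = √(153.938040² + 38.5²) = √(23696.9202 + 1482.25) = √25179.1702 = 158.679457
L = 7.25 × 158.679457 = 1150.426065
V = π·3² × L = 28.274334 × 1150.426065 = 32527.530679

L=1150.426 V=32527.531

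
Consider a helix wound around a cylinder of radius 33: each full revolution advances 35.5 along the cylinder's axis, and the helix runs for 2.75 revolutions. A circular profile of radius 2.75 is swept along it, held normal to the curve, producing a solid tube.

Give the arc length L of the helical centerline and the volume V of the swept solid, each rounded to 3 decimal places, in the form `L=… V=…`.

L=578.496 V=13744.078

2πR = 2π·33 = 207.345115
per-turn = √(207.345115² + 35.5²) = √(42991.9968 + 1260.25) = √44252.2468 = 210.362180
L = 2.75 × 210.362180 = 578.495995
V = π·2.75² × L = 23.758294 × 578.495995 = 13744.078183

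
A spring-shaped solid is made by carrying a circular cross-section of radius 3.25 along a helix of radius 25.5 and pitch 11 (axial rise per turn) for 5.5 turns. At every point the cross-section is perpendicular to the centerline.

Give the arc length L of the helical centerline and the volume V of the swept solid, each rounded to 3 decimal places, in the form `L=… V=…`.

2πR = 2π·25.5 = 160.221225
per-turn = √(160.221225² + 11²) = √(25670.8410 + 121) = √25791.8410 = 160.598384
L = 5.5 × 160.598384 = 883.291114
V = π·3.25² × L = 33.183072 × 883.291114 = 29310.312982

L=883.291 V=29310.313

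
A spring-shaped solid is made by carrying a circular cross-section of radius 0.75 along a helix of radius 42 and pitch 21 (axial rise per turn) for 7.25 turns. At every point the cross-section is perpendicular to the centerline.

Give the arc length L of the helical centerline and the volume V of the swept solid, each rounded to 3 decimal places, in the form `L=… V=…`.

L=1919.278 V=3391.645

2πR = 2π·42 = 263.893783
per-turn = √(263.893783² + 21²) = √(69639.9287 + 441) = √70080.9287 = 264.728028
L = 7.25 × 264.728028 = 1919.278201
V = π·0.75² × L = 1.767146 × 1919.278201 = 3391.644542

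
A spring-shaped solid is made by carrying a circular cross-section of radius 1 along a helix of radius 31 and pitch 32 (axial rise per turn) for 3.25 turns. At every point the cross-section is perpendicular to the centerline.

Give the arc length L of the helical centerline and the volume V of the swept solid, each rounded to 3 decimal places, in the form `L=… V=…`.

2πR = 2π·31 = 194.778745
per-turn = √(194.778745² + 32²) = √(37938.7593 + 1024) = √38962.7593 = 197.389866
L = 3.25 × 197.389866 = 641.517065
V = π·1² × L = 3.141593 × 641.517065 = 2015.385300

L=641.517 V=2015.385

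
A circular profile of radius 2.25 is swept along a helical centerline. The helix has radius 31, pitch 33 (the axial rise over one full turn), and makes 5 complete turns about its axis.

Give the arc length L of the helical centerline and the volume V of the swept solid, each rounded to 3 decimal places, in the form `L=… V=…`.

L=987.772 V=15709.839

2πR = 2π·31 = 194.778745
per-turn = √(194.778745² + 33²) = √(37938.7593 + 1089) = √39027.7593 = 197.554446
L = 5 × 197.554446 = 987.772232
V = π·2.25² × L = 15.904313 × 987.772232 = 15709.838567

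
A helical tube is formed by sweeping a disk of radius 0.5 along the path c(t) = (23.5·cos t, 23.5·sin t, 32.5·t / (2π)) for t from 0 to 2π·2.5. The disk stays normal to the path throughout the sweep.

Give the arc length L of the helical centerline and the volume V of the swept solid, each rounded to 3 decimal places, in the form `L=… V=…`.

L=377.973 V=296.860

2πR = 2π·23.5 = 147.654855
per-turn = √(147.654855² + 32.5²) = √(21801.9561 + 1056.25) = √22858.2061 = 151.189306
L = 2.5 × 151.189306 = 377.973264
V = π·0.5² × L = 0.785398 × 377.973264 = 296.859507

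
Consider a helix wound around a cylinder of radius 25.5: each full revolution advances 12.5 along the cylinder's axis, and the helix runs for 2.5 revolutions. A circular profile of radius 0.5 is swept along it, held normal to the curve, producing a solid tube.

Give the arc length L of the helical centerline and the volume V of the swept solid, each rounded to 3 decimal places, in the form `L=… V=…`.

2πR = 2π·25.5 = 160.221225
per-turn = √(160.221225² + 12.5²) = √(25670.8410 + 156.25) = √25827.0910 = 160.708093
L = 2.5 × 160.708093 = 401.770232
V = π·0.5² × L = 0.785398 × 401.770232 = 315.549602

L=401.770 V=315.550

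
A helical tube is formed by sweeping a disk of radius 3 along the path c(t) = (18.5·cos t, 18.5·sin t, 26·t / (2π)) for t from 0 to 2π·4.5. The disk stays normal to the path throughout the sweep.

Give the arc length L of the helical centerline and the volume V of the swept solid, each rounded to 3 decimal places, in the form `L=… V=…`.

L=536.001 V=15155.060

2πR = 2π·18.5 = 116.238928
per-turn = √(116.238928² + 26²) = √(13511.4884 + 676) = √14187.4884 = 119.111244
L = 4.5 × 119.111244 = 536.000598
V = π·3² × L = 28.274334 × 536.000598 = 15155.059857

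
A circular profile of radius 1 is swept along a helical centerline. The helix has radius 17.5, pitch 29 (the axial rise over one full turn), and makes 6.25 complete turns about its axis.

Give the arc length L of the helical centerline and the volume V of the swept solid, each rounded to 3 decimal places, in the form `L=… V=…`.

2πR = 2π·17.5 = 109.955743
per-turn = √(109.955743² + 29²) = √(12090.2654 + 841) = √12931.2654 = 113.715722
L = 6.25 × 113.715722 = 710.723261
V = π·1² × L = 3.141593 × 710.723261 = 2232.802977

L=710.723 V=2232.803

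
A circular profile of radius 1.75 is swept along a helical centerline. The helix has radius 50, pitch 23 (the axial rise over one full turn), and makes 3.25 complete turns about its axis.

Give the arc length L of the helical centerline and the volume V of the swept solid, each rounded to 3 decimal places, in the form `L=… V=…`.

L=1023.750 V=9849.631

2πR = 2π·50 = 314.159265
per-turn = √(314.159265² + 23²) = √(98696.0440 + 529) = √99225.0440 = 315.000070
L = 3.25 × 315.000070 = 1023.750227
V = π·1.75² × L = 9.621128 × 1023.750227 = 9849.631464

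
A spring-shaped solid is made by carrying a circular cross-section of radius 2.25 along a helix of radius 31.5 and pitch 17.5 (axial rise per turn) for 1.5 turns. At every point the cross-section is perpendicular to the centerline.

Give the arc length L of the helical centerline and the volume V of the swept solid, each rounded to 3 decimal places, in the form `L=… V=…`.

2πR = 2π·31.5 = 197.920337
per-turn = √(197.920337² + 17.5²) = √(39172.4599 + 306.25) = √39478.7099 = 198.692501
L = 1.5 × 198.692501 = 298.038751
V = π·2.25² × L = 15.904313 × 298.038751 = 4740.101528

L=298.039 V=4740.102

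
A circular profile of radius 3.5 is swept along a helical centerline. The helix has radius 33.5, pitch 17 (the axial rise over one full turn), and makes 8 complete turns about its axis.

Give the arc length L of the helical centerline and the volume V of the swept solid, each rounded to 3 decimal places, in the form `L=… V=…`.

L=1689.377 V=65014.837

2πR = 2π·33.5 = 210.486708
per-turn = √(210.486708² + 17²) = √(44304.6542 + 289) = √44593.6542 = 211.172096
L = 8 × 211.172096 = 1689.376769
V = π·3.5² × L = 38.484510 × 1689.376769 = 65014.837153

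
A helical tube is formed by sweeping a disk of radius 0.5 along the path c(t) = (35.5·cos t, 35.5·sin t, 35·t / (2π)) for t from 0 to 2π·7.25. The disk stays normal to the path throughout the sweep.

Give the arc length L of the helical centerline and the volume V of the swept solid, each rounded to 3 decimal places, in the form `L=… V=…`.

2πR = 2π·35.5 = 223.053078
per-turn = √(223.053078² + 35²) = √(49752.6758 + 1225) = √50977.6758 = 225.782364
L = 7.25 × 225.782364 = 1636.922137
V = π·0.5² × L = 0.785398 × 1636.922137 = 1285.635640

L=1636.922 V=1285.636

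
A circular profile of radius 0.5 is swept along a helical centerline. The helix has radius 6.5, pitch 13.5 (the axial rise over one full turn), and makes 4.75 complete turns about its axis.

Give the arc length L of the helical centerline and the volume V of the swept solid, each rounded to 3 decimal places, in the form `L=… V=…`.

2πR = 2π·6.5 = 40.840704
per-turn = √(40.840704² + 13.5²) = √(1667.9631 + 182.25) = √1850.2131 = 43.014104
L = 4.75 × 43.014104 = 204.316994
V = π·0.5² × L = 0.785398 × 204.316994 = 160.470192

L=204.317 V=160.470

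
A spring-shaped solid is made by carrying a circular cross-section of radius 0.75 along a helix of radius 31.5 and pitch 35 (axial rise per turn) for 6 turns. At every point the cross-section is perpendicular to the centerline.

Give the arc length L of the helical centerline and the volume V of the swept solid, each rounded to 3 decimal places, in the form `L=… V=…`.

2πR = 2π·31.5 = 197.920337
per-turn = √(197.920337² + 35²) = √(39172.4599 + 1225) = √40397.4599 = 200.991194
L = 6 × 200.991194 = 1205.947161
V = π·0.75² × L = 1.767146 × 1205.947161 = 2131.084542

L=1205.947 V=2131.085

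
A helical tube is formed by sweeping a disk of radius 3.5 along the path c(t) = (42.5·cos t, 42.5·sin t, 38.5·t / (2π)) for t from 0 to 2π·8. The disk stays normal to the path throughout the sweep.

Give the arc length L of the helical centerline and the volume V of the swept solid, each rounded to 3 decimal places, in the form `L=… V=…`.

2πR = 2π·42.5 = 267.035376
per-turn = √(267.035376² + 38.5²) = √(71307.8918 + 1482.25) = √72790.1418 = 269.796482
L = 8 × 269.796482 = 2158.371857
V = π·3.5² × L = 38.484510 × 2158.371857 = 83063.883346

L=2158.372 V=83063.883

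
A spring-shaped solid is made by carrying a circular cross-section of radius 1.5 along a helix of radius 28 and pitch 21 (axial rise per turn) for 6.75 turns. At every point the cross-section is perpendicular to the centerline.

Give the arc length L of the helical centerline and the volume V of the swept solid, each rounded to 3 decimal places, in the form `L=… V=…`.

2πR = 2π·28 = 175.929189
per-turn = √(175.929189² + 21²) = √(30951.0794 + 441) = √31392.0794 = 177.178101
L = 6.75 × 177.178101 = 1195.952180
V = π·1.5² × L = 7.068583 × 1195.952180 = 8453.687814

L=1195.952 V=8453.688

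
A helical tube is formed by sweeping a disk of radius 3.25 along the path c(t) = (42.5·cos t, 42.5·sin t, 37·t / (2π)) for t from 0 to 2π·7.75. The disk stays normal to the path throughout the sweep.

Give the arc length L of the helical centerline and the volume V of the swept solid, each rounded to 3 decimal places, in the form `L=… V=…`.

2πR = 2π·42.5 = 267.035376
per-turn = √(267.035376² + 37²) = √(71307.8918 + 1369) = √72676.8918 = 269.586520
L = 7.75 × 269.586520 = 2089.295530
V = π·3.25² × L = 33.183072 × 2089.295530 = 69329.244860

L=2089.296 V=69329.245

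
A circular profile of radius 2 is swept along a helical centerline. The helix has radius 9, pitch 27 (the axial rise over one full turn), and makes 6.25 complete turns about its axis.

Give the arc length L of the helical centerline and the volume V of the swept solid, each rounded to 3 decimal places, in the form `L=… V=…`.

L=391.649 V=4921.603

2πR = 2π·9 = 56.548668
per-turn = √(56.548668² + 27²) = √(3197.7518 + 729) = √3926.7518 = 62.663800
L = 6.25 × 62.663800 = 391.648750
V = π·2² × L = 12.566371 × 391.648750 = 4921.603340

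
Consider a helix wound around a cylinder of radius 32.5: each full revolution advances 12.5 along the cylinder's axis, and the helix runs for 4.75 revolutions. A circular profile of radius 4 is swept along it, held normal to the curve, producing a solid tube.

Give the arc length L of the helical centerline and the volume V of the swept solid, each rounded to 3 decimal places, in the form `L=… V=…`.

L=971.782 V=48847.106

2πR = 2π·32.5 = 204.203522
per-turn = √(204.203522² + 12.5²) = √(41699.0786 + 156.25) = √41855.3286 = 204.585749
L = 4.75 × 204.585749 = 971.782307
V = π·4² × L = 50.265482 × 971.782307 = 48847.106485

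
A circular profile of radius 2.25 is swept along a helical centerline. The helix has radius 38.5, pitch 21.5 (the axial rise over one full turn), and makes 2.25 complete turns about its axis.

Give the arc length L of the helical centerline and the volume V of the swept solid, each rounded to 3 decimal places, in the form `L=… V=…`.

2πR = 2π·38.5 = 241.902634
per-turn = √(241.902634² + 21.5²) = √(58516.8845 + 462.25) = √58979.1345 = 242.856201
L = 2.25 × 242.856201 = 546.426453
V = π·2.25² × L = 15.904313 × 546.426453 = 8690.537233

L=546.426 V=8690.537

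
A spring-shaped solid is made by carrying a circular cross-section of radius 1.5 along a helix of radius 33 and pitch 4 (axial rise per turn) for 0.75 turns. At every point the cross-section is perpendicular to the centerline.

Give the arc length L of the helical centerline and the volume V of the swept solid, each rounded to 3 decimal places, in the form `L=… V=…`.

2πR = 2π·33 = 207.345115
per-turn = √(207.345115² + 4²) = √(42991.9968 + 16) = √43007.9968 = 207.383695
L = 0.75 × 207.383695 = 155.537771
V = π·1.5² × L = 7.068583 × 155.537771 = 1099.431717

L=155.538 V=1099.432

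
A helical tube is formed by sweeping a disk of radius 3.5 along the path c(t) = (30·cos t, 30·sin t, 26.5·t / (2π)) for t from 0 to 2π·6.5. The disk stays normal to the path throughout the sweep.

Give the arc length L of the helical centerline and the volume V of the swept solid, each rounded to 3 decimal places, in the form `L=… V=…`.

L=1237.270 V=47615.727

2πR = 2π·30 = 188.495559
per-turn = √(188.495559² + 26.5²) = √(35530.5758 + 702.25) = √36232.8258 = 190.349221
L = 6.5 × 190.349221 = 1237.269935
V = π·3.5² × L = 38.484510 × 1237.269935 = 47615.727192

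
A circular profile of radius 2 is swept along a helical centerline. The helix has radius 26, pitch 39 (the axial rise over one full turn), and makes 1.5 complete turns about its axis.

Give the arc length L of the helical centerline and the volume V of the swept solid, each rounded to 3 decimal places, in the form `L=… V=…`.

L=251.930 V=3165.851

2πR = 2π·26 = 163.362818
per-turn = √(163.362818² + 39²) = √(26687.4103 + 1521) = √28208.4103 = 167.953596
L = 1.5 × 167.953596 = 251.930394
V = π·2² × L = 12.566371 × 251.930394 = 3165.850694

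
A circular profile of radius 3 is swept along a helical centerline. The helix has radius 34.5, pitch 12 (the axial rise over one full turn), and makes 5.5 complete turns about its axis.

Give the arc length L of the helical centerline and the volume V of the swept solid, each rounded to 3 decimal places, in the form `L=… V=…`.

2πR = 2π·34.5 = 216.769893
per-turn = √(216.769893² + 12²) = √(46989.1866 + 144) = √47133.1866 = 217.101788
L = 5.5 × 217.101788 = 1194.059837
V = π·3² × L = 28.274334 × 1194.059837 = 33761.246494

L=1194.060 V=33761.246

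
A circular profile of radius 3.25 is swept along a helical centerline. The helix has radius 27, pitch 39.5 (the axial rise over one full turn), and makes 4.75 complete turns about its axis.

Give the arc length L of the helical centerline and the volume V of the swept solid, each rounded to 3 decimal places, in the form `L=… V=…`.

L=827.373 V=27454.789

2πR = 2π·27 = 169.646003
per-turn = √(169.646003² + 39.5²) = √(28779.7664 + 1560.25) = √30340.0164 = 174.183858
L = 4.75 × 174.183858 = 827.373326
V = π·3.25² × L = 33.183072 × 827.373326 = 27454.788986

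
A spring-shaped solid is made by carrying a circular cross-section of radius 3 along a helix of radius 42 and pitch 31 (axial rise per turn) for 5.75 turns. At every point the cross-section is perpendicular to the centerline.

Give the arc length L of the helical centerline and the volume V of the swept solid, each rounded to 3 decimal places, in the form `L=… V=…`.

L=1527.823 V=43198.178

2πR = 2π·42 = 263.893783
per-turn = √(263.893783² + 31²) = √(69639.9287 + 961) = √70600.9287 = 265.708353
L = 5.75 × 265.708353 = 1527.823028
V = π·3² × L = 28.274334 × 1527.823028 = 43198.178395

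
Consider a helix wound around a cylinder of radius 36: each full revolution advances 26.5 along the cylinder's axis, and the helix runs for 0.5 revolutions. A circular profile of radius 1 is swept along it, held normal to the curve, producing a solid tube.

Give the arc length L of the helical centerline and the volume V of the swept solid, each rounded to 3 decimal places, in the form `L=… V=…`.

L=113.871 V=357.736

2πR = 2π·36 = 226.194671
per-turn = √(226.194671² + 26.5²) = √(51164.0292 + 702.25) = √51866.2792 = 227.741694
L = 0.5 × 227.741694 = 113.870847
V = π·1² × L = 3.141593 × 113.870847 = 357.735816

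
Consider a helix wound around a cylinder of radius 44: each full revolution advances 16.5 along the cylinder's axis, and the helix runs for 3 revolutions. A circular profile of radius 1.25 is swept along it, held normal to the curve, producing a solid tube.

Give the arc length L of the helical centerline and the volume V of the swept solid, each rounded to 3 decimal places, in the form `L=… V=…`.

L=830.856 V=4078.456

2πR = 2π·44 = 276.460154
per-turn = √(276.460154² + 16.5²) = √(76430.2165 + 272.25) = √76702.4665 = 276.952101
L = 3 × 276.952101 = 830.856304
V = π·1.25² × L = 4.908739 × 830.856304 = 4078.456346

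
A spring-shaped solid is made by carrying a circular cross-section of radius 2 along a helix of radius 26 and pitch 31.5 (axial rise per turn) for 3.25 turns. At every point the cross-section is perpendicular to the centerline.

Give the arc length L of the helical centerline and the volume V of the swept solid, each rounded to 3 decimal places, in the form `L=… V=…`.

2πR = 2π·26 = 163.362818
per-turn = √(163.362818² + 31.5²) = √(26687.4103 + 992.25) = √27679.6603 = 166.372054
L = 3.25 × 166.372054 = 540.709175
V = π·2² × L = 12.566371 × 540.709175 = 6794.751888

L=540.709 V=6794.752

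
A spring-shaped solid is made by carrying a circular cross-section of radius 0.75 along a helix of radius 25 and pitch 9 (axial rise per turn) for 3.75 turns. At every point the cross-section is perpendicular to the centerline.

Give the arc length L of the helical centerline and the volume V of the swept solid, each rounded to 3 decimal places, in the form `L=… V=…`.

L=590.015 V=1042.642

2πR = 2π·25 = 157.079633
per-turn = √(157.079633² + 9²) = √(24674.0110 + 81) = √24755.0110 = 157.337252
L = 3.75 × 157.337252 = 590.014697
V = π·0.75² × L = 1.767146 × 590.014697 = 1042.642033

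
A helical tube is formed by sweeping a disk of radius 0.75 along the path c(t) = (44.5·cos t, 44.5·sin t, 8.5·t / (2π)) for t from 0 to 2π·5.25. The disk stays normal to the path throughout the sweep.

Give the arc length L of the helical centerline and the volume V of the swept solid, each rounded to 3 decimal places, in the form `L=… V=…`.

L=1468.587 V=2595.208

2πR = 2π·44.5 = 279.601746
per-turn = √(279.601746² + 8.5²) = √(78177.1365 + 72.25) = √78249.3865 = 279.730918
L = 5.25 × 279.730918 = 1468.587319
V = π·0.75² × L = 1.767146 × 1468.587319 = 2595.208013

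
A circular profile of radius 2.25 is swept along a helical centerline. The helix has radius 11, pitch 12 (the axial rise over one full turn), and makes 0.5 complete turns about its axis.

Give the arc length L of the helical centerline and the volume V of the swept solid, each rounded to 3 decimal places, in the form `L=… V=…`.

2πR = 2π·11 = 69.115038
per-turn = √(69.115038² + 12²) = √(4776.8885 + 144) = √4920.8885 = 70.149045
L = 0.5 × 70.149045 = 35.074523
V = π·2.25² × L = 15.904313 × 35.074523 = 557.836178

L=35.075 V=557.836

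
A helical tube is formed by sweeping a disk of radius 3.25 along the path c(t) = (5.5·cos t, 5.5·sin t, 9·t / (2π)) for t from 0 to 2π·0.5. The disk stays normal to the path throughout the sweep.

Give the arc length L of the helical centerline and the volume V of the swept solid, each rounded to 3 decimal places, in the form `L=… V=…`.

L=17.855 V=592.488

2πR = 2π·5.5 = 34.557519
per-turn = √(34.557519² + 9²) = √(1194.2221 + 81) = √1275.2221 = 35.710252
L = 0.5 × 35.710252 = 17.855126
V = π·3.25² × L = 33.183072 × 17.855126 = 592.487947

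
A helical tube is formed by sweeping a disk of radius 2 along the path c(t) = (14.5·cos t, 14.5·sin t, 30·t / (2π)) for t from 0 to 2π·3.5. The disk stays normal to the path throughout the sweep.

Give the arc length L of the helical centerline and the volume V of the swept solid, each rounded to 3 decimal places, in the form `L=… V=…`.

2πR = 2π·14.5 = 91.106187
per-turn = √(91.106187² + 30²) = √(8300.3373 + 900) = √9200.3373 = 95.918389
L = 3.5 × 95.918389 = 335.714361
V = π·2² × L = 12.566371 × 335.714361 = 4218.711076

L=335.714 V=4218.711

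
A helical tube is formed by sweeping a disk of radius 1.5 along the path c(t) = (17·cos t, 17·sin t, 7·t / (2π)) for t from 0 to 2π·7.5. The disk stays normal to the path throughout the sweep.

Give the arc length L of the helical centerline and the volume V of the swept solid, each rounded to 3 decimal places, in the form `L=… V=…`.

L=802.825 V=5674.832

2πR = 2π·17 = 106.814150
per-turn = √(106.814150² + 7²) = √(11409.2627 + 49) = √11458.2627 = 107.043275
L = 7.5 × 107.043275 = 802.824561
V = π·1.5² × L = 7.068583 × 802.824561 = 5674.832424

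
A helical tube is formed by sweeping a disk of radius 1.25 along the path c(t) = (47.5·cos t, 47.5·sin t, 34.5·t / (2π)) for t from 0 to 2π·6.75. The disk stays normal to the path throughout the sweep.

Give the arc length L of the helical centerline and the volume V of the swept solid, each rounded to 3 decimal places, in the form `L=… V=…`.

L=2027.961 V=9954.732

2πR = 2π·47.5 = 298.451302
per-turn = √(298.451302² + 34.5²) = √(89073.1797 + 1190.25) = √90263.4297 = 300.438729
L = 6.75 × 300.438729 = 2027.961419
V = π·1.25² × L = 4.908739 × 2027.961419 = 9954.732337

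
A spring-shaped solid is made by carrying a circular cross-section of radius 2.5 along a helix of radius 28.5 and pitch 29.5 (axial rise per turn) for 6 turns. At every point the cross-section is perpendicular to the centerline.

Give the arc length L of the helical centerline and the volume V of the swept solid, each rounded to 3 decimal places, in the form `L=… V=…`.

L=1088.907 V=21380.630

2πR = 2π·28.5 = 179.070781
per-turn = √(179.070781² + 29.5²) = √(32066.3447 + 870.25) = √32936.5947 = 181.484420
L = 6 × 181.484420 = 1088.906520
V = π·2.5² × L = 19.634954 × 1088.906520 = 21380.629522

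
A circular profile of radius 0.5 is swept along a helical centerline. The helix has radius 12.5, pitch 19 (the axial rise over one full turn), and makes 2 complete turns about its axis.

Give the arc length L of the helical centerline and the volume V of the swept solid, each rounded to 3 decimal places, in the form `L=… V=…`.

2πR = 2π·12.5 = 78.539816
per-turn = √(78.539816² + 19²) = √(6168.5028 + 361) = √6529.5028 = 80.805339
L = 2 × 80.805339 = 161.610677
V = π·0.5² × L = 0.785398 × 161.610677 = 126.928729

L=161.611 V=126.929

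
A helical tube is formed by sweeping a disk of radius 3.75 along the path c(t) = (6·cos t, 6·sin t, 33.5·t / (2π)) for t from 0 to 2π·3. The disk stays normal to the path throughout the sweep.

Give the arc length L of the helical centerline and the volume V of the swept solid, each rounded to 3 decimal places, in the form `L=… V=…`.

2πR = 2π·6 = 37.699112
per-turn = √(37.699112² + 33.5²) = √(1421.2230 + 1122.25) = √2543.4730 = 50.432857
L = 3 × 50.432857 = 151.298570
V = π·3.75² × L = 44.178647 × 151.298570 = 6684.166072

L=151.299 V=6684.166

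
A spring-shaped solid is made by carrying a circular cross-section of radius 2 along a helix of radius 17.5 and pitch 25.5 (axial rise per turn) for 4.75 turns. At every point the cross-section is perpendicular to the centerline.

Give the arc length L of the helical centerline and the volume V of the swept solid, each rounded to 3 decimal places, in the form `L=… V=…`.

2πR = 2π·17.5 = 109.955743
per-turn = √(109.955743² + 25.5²) = √(12090.2654 + 650.25) = √12740.5154 = 112.873892
L = 4.75 × 112.873892 = 536.150985
V = π·2² × L = 12.566371 × 536.150985 = 6737.471980

L=536.151 V=6737.472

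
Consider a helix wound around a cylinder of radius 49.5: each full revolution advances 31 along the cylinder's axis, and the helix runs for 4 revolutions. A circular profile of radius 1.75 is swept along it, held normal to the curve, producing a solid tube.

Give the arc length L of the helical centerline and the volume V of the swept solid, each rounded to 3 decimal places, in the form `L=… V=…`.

L=1250.235 V=12028.672

2πR = 2π·49.5 = 311.017673
per-turn = √(311.017673² + 31²) = √(96731.9927 + 961) = √97692.9927 = 312.558783
L = 4 × 312.558783 = 1250.235131
V = π·1.75² × L = 9.621128 × 1250.235131 = 12028.671606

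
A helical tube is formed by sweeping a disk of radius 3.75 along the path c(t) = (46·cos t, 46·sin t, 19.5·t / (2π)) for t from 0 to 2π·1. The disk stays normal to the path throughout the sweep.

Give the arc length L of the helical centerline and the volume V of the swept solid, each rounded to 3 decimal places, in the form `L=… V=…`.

L=289.684 V=12797.829

2πR = 2π·46 = 289.026524
per-turn = √(289.026524² + 19.5²) = √(83536.3317 + 380.25) = √83916.5817 = 289.683589
L = 1 × 289.683589 = 289.683589
V = π·3.75² × L = 44.178647 × 289.683589 = 12797.828924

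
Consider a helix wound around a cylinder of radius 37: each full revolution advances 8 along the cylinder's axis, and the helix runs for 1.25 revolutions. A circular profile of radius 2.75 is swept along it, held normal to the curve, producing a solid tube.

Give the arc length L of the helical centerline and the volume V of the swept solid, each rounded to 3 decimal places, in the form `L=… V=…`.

L=290.769 V=6908.183

2πR = 2π·37 = 232.477856
per-turn = √(232.477856² + 8²) = √(54045.9537 + 64) = √54109.9537 = 232.615463
L = 1.25 × 232.615463 = 290.769329
V = π·2.75² × L = 23.758294 × 290.769329 = 6908.183332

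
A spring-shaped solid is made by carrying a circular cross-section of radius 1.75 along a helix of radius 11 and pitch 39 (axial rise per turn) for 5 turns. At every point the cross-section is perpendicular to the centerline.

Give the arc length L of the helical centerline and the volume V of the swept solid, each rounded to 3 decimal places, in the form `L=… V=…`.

2πR = 2π·11 = 69.115038
per-turn = √(69.115038² + 39²) = √(4776.8885 + 1521) = √6297.8885 = 79.359237
L = 5 × 79.359237 = 396.796186
V = π·1.75² × L = 9.621128 × 396.796186 = 3817.626698

L=396.796 V=3817.627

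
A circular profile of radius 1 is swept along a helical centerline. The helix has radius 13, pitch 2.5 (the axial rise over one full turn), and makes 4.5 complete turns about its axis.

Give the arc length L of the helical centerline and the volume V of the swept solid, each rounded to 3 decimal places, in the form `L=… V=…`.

L=367.738 V=1155.284

2πR = 2π·13 = 81.681409
per-turn = √(81.681409² + 2.5²) = √(6671.8526 + 6.25) = √6678.1026 = 81.719658
L = 4.5 × 81.719658 = 367.738463
V = π·1² × L = 3.141593 × 367.738463 = 1155.284454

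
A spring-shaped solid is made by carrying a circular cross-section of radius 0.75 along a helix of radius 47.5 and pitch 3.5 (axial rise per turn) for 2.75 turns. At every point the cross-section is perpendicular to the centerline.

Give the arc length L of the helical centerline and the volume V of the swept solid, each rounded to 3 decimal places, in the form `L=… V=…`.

L=820.798 V=1450.469

2πR = 2π·47.5 = 298.451302
per-turn = √(298.451302² + 3.5²) = √(89073.1797 + 12.25) = √89085.4297 = 298.471824
L = 2.75 × 298.471824 = 820.797516
V = π·0.75² × L = 1.767146 × 820.797516 = 1450.468939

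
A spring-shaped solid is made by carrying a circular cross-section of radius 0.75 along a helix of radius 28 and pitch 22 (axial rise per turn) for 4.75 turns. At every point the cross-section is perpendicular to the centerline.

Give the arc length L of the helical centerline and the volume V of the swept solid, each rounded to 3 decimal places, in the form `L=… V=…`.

2πR = 2π·28 = 175.929189
per-turn = √(175.929189² + 22²) = √(30951.0794 + 484) = √31435.0794 = 177.299406
L = 4.75 × 177.299406 = 842.172179
V = π·0.75² × L = 1.767146 × 842.172179 = 1488.241086

L=842.172 V=1488.241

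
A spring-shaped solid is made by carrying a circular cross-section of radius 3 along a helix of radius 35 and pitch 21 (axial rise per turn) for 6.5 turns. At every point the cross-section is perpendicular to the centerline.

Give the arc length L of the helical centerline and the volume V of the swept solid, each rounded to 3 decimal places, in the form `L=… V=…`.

L=1435.927 V=40599.887

2πR = 2π·35 = 219.911486
per-turn = √(219.911486² + 21²) = √(48361.0616 + 441) = √48802.0616 = 220.911886
L = 6.5 × 220.911886 = 1435.927262
V = π·3² × L = 28.274334 × 1435.927262 = 40599.886830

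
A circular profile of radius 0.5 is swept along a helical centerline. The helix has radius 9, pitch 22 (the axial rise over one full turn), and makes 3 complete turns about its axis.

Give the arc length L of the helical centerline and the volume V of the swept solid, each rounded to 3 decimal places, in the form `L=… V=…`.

2πR = 2π·9 = 56.548668
per-turn = √(56.548668² + 22²) = √(3197.7518 + 484) = √3681.7518 = 60.677441
L = 3 × 60.677441 = 182.032322
V = π·0.5² × L = 0.785398 × 182.032322 = 142.967852

L=182.032 V=142.968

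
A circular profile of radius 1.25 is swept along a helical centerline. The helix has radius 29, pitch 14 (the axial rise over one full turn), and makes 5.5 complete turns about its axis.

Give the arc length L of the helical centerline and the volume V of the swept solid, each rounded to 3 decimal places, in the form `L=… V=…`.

L=1005.122 V=4933.880

2πR = 2π·29 = 182.212374
per-turn = √(182.212374² + 14²) = √(33201.3492 + 196) = √33397.3492 = 182.749416
L = 5.5 × 182.749416 = 1005.121790
V = π·1.25² × L = 4.908739 × 1005.121790 = 4933.880051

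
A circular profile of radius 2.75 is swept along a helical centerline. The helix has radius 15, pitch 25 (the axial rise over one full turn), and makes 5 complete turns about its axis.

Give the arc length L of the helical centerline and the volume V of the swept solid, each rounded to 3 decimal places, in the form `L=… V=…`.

2πR = 2π·15 = 94.247780
per-turn = √(94.247780² + 25²) = √(8882.6440 + 625) = √9507.6440 = 97.507148
L = 5 × 97.507148 = 487.535741
V = π·2.75² × L = 23.758294 × 487.535741 = 11583.017693

L=487.536 V=11583.018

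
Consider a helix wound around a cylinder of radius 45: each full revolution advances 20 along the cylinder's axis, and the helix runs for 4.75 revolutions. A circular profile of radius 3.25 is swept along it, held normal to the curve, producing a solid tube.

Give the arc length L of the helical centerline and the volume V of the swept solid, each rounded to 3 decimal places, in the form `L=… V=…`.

L=1346.387 V=44677.244

2πR = 2π·45 = 282.743339
per-turn = √(282.743339² + 20²) = √(79943.7956 + 400) = √80343.7956 = 283.449812
L = 4.75 × 283.449812 = 1346.386605
V = π·3.25² × L = 33.183072 × 1346.386605 = 44677.244187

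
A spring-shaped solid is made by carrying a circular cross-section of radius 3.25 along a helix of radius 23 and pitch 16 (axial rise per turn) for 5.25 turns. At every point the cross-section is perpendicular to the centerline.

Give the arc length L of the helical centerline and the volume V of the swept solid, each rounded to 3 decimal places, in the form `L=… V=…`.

L=763.331 V=25329.653

2πR = 2π·23 = 144.513262
per-turn = √(144.513262² + 16²) = √(20884.0829 + 256) = √21140.0829 = 145.396296
L = 5.25 × 145.396296 = 763.330554
V = π·3.25² × L = 33.183072 × 763.330554 = 25329.653055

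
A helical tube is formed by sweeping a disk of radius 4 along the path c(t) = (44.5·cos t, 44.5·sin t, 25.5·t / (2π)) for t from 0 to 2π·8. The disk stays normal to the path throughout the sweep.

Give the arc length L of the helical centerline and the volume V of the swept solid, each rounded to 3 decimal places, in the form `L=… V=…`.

L=2246.097 V=112901.161

2πR = 2π·44.5 = 279.601746
per-turn = √(279.601746² + 25.5²) = √(78177.1365 + 650.25) = √78827.3865 = 280.762153
L = 8 × 280.762153 = 2246.097223
V = π·4² × L = 50.265482 × 2246.097223 = 112901.160542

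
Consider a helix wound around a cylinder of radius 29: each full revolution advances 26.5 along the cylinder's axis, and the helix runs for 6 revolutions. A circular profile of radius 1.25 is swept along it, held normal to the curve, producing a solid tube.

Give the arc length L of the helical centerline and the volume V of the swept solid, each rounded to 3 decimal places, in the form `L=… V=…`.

L=1104.776 V=5423.056

2πR = 2π·29 = 182.212374
per-turn = √(182.212374² + 26.5²) = √(33201.3492 + 702.25) = √33903.5992 = 184.129300
L = 6 × 184.129300 = 1104.775801
V = π·1.25² × L = 4.908739 × 1104.775801 = 5423.055534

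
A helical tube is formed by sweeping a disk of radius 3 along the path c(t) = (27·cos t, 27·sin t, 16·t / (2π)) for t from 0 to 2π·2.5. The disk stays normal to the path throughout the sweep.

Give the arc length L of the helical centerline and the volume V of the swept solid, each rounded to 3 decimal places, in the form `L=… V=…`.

L=425.997 V=12044.785

2πR = 2π·27 = 169.646003
per-turn = √(169.646003² + 16²) = √(28779.7664 + 256) = √29035.7664 = 170.398845
L = 2.5 × 170.398845 = 425.997113
V = π·3² × L = 28.274334 × 425.997113 = 12044.784603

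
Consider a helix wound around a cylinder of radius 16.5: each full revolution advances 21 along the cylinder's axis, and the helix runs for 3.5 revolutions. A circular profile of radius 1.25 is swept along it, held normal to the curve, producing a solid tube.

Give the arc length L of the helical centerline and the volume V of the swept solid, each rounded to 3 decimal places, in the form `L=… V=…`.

2πR = 2π·16.5 = 103.672558
per-turn = √(103.672558² + 21²) = √(10747.9992 + 441) = √11188.9992 = 105.778066
L = 3.5 × 105.778066 = 370.223230
V = π·1.25² × L = 4.908739 × 370.223230 = 1817.329031

L=370.223 V=1817.329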